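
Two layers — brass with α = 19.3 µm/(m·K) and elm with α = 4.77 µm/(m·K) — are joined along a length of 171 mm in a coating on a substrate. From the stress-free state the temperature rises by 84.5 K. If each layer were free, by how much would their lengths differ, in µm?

Δα = |19.3 − 4.77|×10⁻⁶/K = 14.5×10⁻⁶/K.
ΔL_mismatch = Δα·L·ΔT = 14.5×10⁻⁶ × 171.0 mm × 84.5 K = 210 µm.

210 µm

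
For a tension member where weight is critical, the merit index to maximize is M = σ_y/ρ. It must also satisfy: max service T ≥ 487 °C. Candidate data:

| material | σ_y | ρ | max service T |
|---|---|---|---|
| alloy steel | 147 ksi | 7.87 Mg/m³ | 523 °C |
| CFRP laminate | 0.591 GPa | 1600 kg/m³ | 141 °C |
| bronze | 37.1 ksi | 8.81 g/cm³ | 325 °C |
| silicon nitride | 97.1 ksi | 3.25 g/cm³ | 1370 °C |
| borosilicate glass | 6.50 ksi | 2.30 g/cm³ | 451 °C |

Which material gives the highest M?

Screen on constraints: max service T ≥ 487 °C. Survivors: alloy steel, silicon nitride.
Putting every candidate on a common basis:
  alloy steel: σ_y = 1014 MPa, ρ = 7870 kg/m³
  silicon nitride: σ_y = 669.5 MPa, ρ = 3250 kg/m³
  silicon nitride: M = 206 kN·m/kg
  alloy steel: M = 129 kN·m/kg
Highest index: silicon nitride.

silicon nitride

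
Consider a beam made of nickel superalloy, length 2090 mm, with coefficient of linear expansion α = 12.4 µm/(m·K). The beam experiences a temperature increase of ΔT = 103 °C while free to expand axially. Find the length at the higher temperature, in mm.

2092.7 mm

ΔL = α·L₀·ΔT = 12.4×10⁻⁶ × 2090 mm × 103.0 K = 2.67 mm.
L = L₀ + ΔL = 2090 + 2.67 = 2092.7 mm.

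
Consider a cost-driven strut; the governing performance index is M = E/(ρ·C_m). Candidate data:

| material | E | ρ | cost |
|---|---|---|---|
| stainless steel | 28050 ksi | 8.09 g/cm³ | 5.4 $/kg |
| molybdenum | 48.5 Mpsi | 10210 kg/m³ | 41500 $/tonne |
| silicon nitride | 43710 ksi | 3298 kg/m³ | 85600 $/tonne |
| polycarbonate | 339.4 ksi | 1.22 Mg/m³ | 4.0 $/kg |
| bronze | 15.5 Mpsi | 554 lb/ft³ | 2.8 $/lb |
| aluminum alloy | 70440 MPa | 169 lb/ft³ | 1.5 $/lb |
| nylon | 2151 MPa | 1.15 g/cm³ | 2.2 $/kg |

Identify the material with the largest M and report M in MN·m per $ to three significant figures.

Normalizing units and computing the index:
  stainless steel: E = 193.4 GPa, ρ = 8090 kg/m³, cost = 5.400 $/kg
  molybdenum: E = 334.4 GPa, ρ = 10210 kg/m³, cost = 41.50 $/kg
  silicon nitride: E = 301.4 GPa, ρ = 3298 kg/m³, cost = 85.60 $/kg
  polycarbonate: E = 2.340 GPa, ρ = 1220 kg/m³, cost = 4.000 $/kg
  bronze: E = 106.9 GPa, ρ = 8874 kg/m³, cost = 6.173 $/kg
  aluminum alloy: E = 70.44 GPa, ρ = 2707 kg/m³, cost = 3.307 $/kg
  nylon: E = 2.151 GPa, ρ = 1150 kg/m³, cost = 2.200 $/kg
  aluminum alloy: M = 7.87 MN·m per $
  stainless steel: M = 4.43 MN·m per $
  bronze: M = 1.95 MN·m per $
  silicon nitride: M = 1.07 MN·m per $
  nylon: M = 0.850 MN·m per $
  molybdenum: M = 0.789 MN·m per $
  polycarbonate: M = 0.480 MN·m per $
Aluminum alloy has the largest M.

aluminum alloy, M = 7.87 MN·m per $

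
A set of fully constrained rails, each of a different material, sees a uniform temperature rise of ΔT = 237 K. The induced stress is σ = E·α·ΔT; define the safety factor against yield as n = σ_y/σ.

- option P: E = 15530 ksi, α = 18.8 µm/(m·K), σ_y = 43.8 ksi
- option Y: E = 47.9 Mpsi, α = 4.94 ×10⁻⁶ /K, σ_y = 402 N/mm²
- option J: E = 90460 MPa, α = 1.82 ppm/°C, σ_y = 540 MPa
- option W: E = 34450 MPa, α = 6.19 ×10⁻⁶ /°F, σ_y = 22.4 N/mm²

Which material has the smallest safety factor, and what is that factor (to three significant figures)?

option W, n = 0.246

In consistent units (E in GPa, α in ×10⁻⁶/K, σ_y in MPa):
  option P: E = 107.1, α = 18.8, σ_y = 302.0 → σ = 477 MPa, n = 0.633
  option Y: E = 330.3, α = 4.94, σ_y = 402.0 → σ = 387 MPa, n = 1.04
  option J: E = 90.46, α = 1.82, σ_y = 540.0 → σ = 39.0 MPa, n = 13.8
  option W: E = 34.45, α = 11.1, σ_y = 22.40 → σ = 91.0 MPa, n = 0.246
Smallest n: option W with n = 0.246.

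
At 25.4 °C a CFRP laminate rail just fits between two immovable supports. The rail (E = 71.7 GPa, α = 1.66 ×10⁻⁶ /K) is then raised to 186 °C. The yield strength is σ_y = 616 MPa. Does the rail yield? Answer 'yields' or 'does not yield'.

ΔT = 160.6 K. Constrained thermal stress σ = E·α·ΔT = 71.70×10³ MPa × 1.66×10⁻⁶ × 160.6 = 19.1 MPa (compressive).
Compare to σ_y = 616 MPa: σ < σ_y, so it does not yield.

does not yield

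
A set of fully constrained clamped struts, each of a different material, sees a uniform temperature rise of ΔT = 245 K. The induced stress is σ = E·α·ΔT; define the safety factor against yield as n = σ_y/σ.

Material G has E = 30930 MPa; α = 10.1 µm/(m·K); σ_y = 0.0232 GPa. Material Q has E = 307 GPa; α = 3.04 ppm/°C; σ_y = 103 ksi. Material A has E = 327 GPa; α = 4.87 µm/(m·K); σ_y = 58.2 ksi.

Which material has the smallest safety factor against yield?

material G

In consistent units (E in GPa, α in ×10⁻⁶/K, σ_y in MPa):
  material G: E = 30.93, α = 10.1, σ_y = 23.20 → σ = 76.5 MPa, n = 0.303
  material Q: E = 307.0, α = 3.04, σ_y = 710.2 → σ = 229 MPa, n = 3.11
  material A: E = 327.0, α = 4.87, σ_y = 401.3 → σ = 390 MPa, n = 1.03
Smallest n: material G with n = 0.303.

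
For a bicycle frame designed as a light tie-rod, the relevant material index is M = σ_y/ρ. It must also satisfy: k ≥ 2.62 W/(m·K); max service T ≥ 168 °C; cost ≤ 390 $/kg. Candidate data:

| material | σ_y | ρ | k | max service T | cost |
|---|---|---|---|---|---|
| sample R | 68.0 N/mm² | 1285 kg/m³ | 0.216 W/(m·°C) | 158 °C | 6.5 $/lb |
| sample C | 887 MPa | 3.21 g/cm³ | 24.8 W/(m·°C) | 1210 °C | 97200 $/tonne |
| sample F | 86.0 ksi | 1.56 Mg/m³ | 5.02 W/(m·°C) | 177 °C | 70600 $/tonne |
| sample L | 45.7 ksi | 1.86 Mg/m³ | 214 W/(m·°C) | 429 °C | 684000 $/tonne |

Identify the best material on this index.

sample F

Screen on constraints: k ≥ 2.62 W/(m·K); max service T ≥ 168 °C; cost ≤ 390 $/kg. Survivors: sample C, sample F.
After converting to SI:
  sample C: σ_y = 887.0 MPa, ρ = 3210 kg/m³
  sample F: σ_y = 592.9 MPa, ρ = 1560 kg/m³
  sample F: M = 380 kN·m/kg
  sample C: M = 276 kN·m/kg
Sample F has the largest M.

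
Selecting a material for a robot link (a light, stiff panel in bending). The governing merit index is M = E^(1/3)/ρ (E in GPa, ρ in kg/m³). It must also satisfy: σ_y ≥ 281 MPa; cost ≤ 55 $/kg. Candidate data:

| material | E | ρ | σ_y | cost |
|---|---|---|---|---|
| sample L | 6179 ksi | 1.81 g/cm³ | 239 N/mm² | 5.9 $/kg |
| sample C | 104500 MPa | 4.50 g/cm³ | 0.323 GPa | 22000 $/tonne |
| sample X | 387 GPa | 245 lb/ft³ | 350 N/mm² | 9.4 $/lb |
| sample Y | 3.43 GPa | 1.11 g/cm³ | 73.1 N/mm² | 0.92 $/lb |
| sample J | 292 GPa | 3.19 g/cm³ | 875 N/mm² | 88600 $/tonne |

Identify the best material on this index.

Screen on constraints: σ_y ≥ 281 MPa; cost ≤ 55 $/kg. Survivors: sample C, sample X.
In SI units:
  sample C: E = 104.5 GPa, ρ = 4500 kg/m³
  sample X: E = 387.0 GPa, ρ = 3925 kg/m³
  sample X: M = 1.86×10⁻³
  sample C: M = 1.05×10⁻³
Highest index: sample X.

sample X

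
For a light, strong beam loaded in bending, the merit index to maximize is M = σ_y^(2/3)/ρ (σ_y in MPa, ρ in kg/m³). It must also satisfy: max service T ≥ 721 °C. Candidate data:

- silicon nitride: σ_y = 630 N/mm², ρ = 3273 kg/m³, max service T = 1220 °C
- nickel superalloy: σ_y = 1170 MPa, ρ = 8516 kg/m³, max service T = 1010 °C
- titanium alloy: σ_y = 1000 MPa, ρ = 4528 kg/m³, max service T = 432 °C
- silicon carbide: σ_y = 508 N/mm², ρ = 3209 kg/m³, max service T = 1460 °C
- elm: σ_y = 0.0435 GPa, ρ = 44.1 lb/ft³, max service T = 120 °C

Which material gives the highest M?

silicon nitride

Screen on constraints: max service T ≥ 721 °C. Survivors: silicon nitride, nickel superalloy, silicon carbide.
Convert each candidate to consistent units, then evaluate M:
  silicon nitride: σ_y = 630.0 MPa, ρ = 3273 kg/m³
  nickel superalloy: σ_y = 1170 MPa, ρ = 8516 kg/m³
  silicon carbide: σ_y = 508.0 MPa, ρ = 3209 kg/m³
  silicon nitride: M = 22.5×10⁻³
  silicon carbide: M = 19.8×10⁻³
  nickel superalloy: M = 13.0×10⁻³
Highest index: silicon nitride.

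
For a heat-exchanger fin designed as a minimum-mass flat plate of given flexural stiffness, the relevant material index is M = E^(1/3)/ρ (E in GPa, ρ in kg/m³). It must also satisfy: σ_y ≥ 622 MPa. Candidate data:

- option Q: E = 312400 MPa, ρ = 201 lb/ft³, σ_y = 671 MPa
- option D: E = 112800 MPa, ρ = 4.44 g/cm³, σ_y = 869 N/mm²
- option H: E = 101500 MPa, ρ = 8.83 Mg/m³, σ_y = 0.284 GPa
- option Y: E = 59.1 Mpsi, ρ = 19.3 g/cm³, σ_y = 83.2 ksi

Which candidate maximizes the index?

Screen on constraints: σ_y ≥ 622 MPa. Survivors: option Q, option D.
Normalizing units and computing the index:
  option Q: E = 312.4 GPa, ρ = 3220 kg/m³
  option D: E = 112.8 GPa, ρ = 4440 kg/m³
  option Q: M = 2.11×10⁻³
  option D: M = 1.09×10⁻³
Highest index: option Q.

option Q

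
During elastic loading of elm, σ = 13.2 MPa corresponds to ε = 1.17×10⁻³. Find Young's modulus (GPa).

E = σ/ε = 13.2 MPa / 1.17×10⁻³ = 11280 MPa = 11.3 GPa.

11.3 GPa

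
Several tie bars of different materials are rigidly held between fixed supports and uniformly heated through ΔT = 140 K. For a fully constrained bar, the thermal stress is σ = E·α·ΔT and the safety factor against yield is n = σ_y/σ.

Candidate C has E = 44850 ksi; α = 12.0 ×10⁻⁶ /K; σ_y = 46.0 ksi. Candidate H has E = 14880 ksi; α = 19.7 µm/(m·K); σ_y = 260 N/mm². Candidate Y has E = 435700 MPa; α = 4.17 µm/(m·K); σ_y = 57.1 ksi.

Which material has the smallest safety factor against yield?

In consistent units (E in GPa, α in ×10⁻⁶/K, σ_y in MPa):
  candidate C: E = 309.2, α = 12.0, σ_y = 317.2 → σ = 520 MPa, n = 0.611
  candidate H: E = 102.6, α = 19.7, σ_y = 260.0 → σ = 283 MPa, n = 0.919
  candidate Y: E = 435.7, α = 4.17, σ_y = 393.7 → σ = 254 MPa, n = 1.55
The minimum is candidate C at n = 0.611.

candidate C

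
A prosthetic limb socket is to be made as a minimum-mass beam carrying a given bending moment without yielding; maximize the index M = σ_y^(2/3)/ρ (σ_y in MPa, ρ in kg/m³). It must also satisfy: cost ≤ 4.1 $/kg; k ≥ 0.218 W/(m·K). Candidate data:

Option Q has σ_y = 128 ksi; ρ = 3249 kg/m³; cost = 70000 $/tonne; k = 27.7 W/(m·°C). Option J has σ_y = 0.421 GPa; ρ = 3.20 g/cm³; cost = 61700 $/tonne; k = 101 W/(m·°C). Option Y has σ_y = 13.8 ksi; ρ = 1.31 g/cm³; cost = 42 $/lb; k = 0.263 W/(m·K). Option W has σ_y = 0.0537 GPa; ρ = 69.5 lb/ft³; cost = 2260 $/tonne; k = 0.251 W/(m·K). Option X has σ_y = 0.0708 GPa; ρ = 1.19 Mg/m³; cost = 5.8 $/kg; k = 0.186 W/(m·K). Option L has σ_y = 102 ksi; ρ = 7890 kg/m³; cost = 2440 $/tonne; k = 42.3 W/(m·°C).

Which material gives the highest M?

Screen on constraints: cost ≤ 4.1 $/kg; k ≥ 0.218 W/(m·K). Survivors: option W, option L.
Putting every candidate on a common basis:
  option W: σ_y = 53.70 MPa, ρ = 1113 kg/m³
  option L: σ_y = 703.3 MPa, ρ = 7890 kg/m³
  option W: M = 12.8×10⁻³
  option L: M = 10.0×10⁻³
Highest index: option W.

option W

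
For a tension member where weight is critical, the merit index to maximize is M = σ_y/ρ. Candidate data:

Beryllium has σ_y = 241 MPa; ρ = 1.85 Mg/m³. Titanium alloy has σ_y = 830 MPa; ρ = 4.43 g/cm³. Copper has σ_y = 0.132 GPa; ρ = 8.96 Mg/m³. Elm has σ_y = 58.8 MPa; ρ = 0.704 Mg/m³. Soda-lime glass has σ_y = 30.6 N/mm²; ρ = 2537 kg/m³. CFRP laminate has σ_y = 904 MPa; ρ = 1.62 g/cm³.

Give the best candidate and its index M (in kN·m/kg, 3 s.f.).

CFRP laminate, M = 558 kN·m/kg

Normalizing units and computing the index:
  beryllium: σ_y = 241.0 MPa, ρ = 1850 kg/m³
  titanium alloy: σ_y = 830.0 MPa, ρ = 4430 kg/m³
  copper: σ_y = 132.0 MPa, ρ = 8960 kg/m³
  elm: σ_y = 58.80 MPa, ρ = 704.0 kg/m³
  soda-lime glass: σ_y = 30.60 MPa, ρ = 2537 kg/m³
  CFRP laminate: σ_y = 904.0 MPa, ρ = 1620 kg/m³
  CFRP laminate: M = 558 kN·m/kg
  titanium alloy: M = 187 kN·m/kg
  beryllium: M = 130 kN·m/kg
  elm: M = 83.5 kN·m/kg
  copper: M = 14.7 kN·m/kg
  soda-lime glass: M = 12.1 kN·m/kg
CFRP laminate ranks first.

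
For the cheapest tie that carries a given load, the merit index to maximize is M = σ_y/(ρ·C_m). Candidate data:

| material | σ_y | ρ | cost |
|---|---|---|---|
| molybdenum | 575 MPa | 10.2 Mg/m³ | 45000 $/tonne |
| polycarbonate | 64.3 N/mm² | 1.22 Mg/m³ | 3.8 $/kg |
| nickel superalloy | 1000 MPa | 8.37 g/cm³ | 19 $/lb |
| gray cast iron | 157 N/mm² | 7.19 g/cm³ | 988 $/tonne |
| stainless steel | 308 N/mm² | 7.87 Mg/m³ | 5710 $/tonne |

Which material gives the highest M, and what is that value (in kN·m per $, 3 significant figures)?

gray cast iron, M = 22.1 kN·m per $

In SI units:
  molybdenum: σ_y = 575.0 MPa, ρ = 10200 kg/m³, cost = 45.00 $/kg
  polycarbonate: σ_y = 64.30 MPa, ρ = 1220 kg/m³, cost = 3.800 $/kg
  nickel superalloy: σ_y = 1000 MPa, ρ = 8370 kg/m³, cost = 41.89 $/kg
  gray cast iron: σ_y = 157.0 MPa, ρ = 7190 kg/m³, cost = 0.9880 $/kg
  stainless steel: σ_y = 308.0 MPa, ρ = 7870 kg/m³, cost = 5.710 $/kg
  gray cast iron: M = 22.1 kN·m per $
  polycarbonate: M = 13.9 kN·m per $
  stainless steel: M = 6.85 kN·m per $
  nickel superalloy: M = 2.85 kN·m per $
  molybdenum: M = 1.25 kN·m per $
Gray cast iron ranks first.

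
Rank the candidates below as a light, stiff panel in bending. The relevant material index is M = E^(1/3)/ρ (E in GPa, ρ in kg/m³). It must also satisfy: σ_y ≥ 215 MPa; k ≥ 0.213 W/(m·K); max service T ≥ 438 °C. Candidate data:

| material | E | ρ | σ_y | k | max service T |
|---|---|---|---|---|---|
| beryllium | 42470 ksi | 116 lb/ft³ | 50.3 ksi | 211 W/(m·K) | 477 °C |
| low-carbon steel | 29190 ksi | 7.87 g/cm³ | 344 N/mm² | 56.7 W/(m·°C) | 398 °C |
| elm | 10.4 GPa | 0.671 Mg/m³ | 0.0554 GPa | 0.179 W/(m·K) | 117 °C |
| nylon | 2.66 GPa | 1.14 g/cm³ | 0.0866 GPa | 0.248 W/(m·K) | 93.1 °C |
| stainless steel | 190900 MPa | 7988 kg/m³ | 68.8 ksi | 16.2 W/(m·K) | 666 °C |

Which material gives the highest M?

beryllium

Screen on constraints: σ_y ≥ 215 MPa; k ≥ 0.213 W/(m·K); max service T ≥ 438 °C. Survivors: beryllium, stainless steel.
Putting every candidate on a common basis:
  beryllium: E = 292.8 GPa, ρ = 1858 kg/m³
  stainless steel: E = 190.9 GPa, ρ = 7988 kg/m³
  beryllium: M = 3.57×10⁻³
  stainless steel: M = 0.721×10⁻³
Highest index: beryllium.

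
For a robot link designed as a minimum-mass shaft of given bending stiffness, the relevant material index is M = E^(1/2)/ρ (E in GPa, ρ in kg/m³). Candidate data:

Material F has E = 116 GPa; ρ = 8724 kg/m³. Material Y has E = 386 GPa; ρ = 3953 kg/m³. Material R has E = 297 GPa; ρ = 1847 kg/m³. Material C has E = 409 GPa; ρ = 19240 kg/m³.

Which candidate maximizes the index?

Computing M directly (units already consistent):
  material R: M = 9.33×10⁻³
  material Y: M = 4.97×10⁻³
  material F: M = 1.23×10⁻³
  material C: M = 1.05×10⁻³
Material R has the largest M.

material R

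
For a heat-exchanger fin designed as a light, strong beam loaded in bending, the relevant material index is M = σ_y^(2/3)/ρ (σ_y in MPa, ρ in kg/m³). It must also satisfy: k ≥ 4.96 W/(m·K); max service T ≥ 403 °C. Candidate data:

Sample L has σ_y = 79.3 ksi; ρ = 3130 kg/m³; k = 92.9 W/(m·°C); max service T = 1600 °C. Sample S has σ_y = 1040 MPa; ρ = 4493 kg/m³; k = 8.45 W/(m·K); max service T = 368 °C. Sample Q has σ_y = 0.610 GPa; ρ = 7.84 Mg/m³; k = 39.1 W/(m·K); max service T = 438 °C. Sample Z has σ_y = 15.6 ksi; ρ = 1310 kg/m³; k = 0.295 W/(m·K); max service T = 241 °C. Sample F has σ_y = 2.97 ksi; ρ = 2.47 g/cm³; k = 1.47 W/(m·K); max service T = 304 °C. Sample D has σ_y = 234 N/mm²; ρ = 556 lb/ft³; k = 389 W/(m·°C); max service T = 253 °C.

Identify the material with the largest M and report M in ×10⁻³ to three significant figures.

sample L, M = 21.4×10⁻³

Screen on constraints: k ≥ 4.96 W/(m·K); max service T ≥ 403 °C. Survivors: sample L, sample Q.
Normalizing units and computing the index:
  sample L: σ_y = 546.8 MPa, ρ = 3130 kg/m³
  sample Q: σ_y = 610.0 MPa, ρ = 7840 kg/m³
  sample L: M = 21.4×10⁻³
  sample Q: M = 9.17×10⁻³
Sample L has the largest M.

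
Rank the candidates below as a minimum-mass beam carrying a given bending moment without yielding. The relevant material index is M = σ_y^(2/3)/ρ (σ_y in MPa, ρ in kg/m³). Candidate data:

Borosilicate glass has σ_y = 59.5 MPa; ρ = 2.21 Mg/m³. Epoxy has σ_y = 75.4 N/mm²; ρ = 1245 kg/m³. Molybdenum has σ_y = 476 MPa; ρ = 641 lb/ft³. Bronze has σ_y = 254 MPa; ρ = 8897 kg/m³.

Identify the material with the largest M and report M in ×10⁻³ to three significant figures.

Normalizing units and computing the index:
  borosilicate glass: σ_y = 59.50 MPa, ρ = 2210 kg/m³
  epoxy: σ_y = 75.40 MPa, ρ = 1245 kg/m³
  molybdenum: σ_y = 476.0 MPa, ρ = 10270 kg/m³
  bronze: σ_y = 254.0 MPa, ρ = 8897 kg/m³
  epoxy: M = 14.3×10⁻³
  borosilicate glass: M = 6.90×10⁻³
  molybdenum: M = 5.94×10⁻³
  bronze: M = 4.51×10⁻³
The maximum is for epoxy.

epoxy, M = 14.3×10⁻³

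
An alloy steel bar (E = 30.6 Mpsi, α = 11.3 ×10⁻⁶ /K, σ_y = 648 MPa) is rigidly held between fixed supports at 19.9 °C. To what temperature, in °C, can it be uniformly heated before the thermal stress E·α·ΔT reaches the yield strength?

E = 30.6 Mpsi = 211.0 GPa.
E·α·ΔT = 648.0 MPa ⇒ ΔT = 648.0 / (211.0×10³ × 11.3×10⁻⁶) = 271.8 K.
T = 19.9 + 271.8 = 291.7 °C.

292 °C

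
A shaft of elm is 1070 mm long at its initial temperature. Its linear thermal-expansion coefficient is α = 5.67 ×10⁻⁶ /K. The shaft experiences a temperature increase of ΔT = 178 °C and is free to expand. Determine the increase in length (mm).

ΔL = α·L₀·ΔT = 5.67×10⁻⁶ × 1070 mm × 178.0 K = 1.08 mm.

1.08 mm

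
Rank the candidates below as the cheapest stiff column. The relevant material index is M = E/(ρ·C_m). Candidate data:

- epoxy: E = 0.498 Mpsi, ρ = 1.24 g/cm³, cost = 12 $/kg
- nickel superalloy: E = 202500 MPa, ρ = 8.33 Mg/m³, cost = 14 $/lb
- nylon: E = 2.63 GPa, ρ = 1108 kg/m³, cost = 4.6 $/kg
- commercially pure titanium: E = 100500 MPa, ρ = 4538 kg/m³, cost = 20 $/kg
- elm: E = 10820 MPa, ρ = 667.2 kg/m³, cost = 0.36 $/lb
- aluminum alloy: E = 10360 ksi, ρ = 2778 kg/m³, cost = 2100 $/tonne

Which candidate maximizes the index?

After converting to SI:
  epoxy: E = 3.434 GPa, ρ = 1240 kg/m³, cost = 12.00 $/kg
  nickel superalloy: E = 202.5 GPa, ρ = 8330 kg/m³, cost = 30.86 $/kg
  nylon: E = 2.630 GPa, ρ = 1108 kg/m³, cost = 4.600 $/kg
  commercially pure titanium: E = 100.5 GPa, ρ = 4538 kg/m³, cost = 20.00 $/kg
  elm: E = 10.82 GPa, ρ = 667.2 kg/m³, cost = 0.7937 $/kg
  aluminum alloy: E = 71.43 GPa, ρ = 2778 kg/m³, cost = 2.100 $/kg
  elm: M = 20.4 MN·m per $
  aluminum alloy: M = 12.2 MN·m per $
  commercially pure titanium: M = 1.11 MN·m per $
  nickel superalloy: M = 0.788 MN·m per $
  nylon: M = 0.516 MN·m per $
  epoxy: M = 0.231 MN·m per $
The maximum is for elm.

elm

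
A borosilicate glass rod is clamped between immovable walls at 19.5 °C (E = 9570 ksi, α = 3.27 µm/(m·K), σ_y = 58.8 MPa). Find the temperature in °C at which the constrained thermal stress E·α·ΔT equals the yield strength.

292 °C

E = 9570 ksi = 65.98 GPa.
E·α·ΔT = 58.80 MPa ⇒ ΔT = 58.80 / (65.98×10³ × 3.27×10⁻⁶) = 272.5 K.
T = 19.5 + 272.5 = 292.0 °C.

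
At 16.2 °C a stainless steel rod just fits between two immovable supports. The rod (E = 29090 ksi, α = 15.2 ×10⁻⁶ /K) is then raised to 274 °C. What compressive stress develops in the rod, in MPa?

786 MPa

E = 29090 ksi = 200.6 GPa.
ΔT = 257.8 K. Constrained thermal stress σ = E·α·ΔT = 200.6×10³ MPa × 15.2×10⁻⁶ × 257.8 = 786 MPa (compressive).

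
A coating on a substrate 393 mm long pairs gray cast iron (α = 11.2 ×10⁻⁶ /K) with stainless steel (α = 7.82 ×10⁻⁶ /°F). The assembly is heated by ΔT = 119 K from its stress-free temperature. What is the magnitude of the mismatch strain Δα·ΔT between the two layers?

3.42×10⁻⁴

stainless steel: α = 7.82×10⁻⁶/°F × 9/5 = 14.1×10⁻⁶/K.
Δα = |11.2 − 14.1|×10⁻⁶/K = 2.88×10⁻⁶/K.
Mismatch strain = Δα·ΔT = 2.88×10⁻⁶ × 119.0 = 3.42×10⁻⁴.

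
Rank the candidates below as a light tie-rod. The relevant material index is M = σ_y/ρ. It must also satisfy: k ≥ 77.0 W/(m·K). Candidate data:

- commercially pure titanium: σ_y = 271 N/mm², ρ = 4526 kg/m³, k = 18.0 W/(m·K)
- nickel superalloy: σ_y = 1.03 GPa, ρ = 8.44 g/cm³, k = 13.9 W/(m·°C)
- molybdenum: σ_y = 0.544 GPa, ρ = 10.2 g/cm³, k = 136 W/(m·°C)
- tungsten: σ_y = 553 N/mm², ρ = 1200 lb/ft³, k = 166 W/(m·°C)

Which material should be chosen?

molybdenum

Screen on constraints: k ≥ 77.0 W/(m·K). Survivors: molybdenum, tungsten.
Putting every candidate on a common basis:
  molybdenum: σ_y = 544.0 MPa, ρ = 10200 kg/m³
  tungsten: σ_y = 553.0 MPa, ρ = 19220 kg/m³
  molybdenum: M = 53.3 kN·m/kg
  tungsten: M = 28.8 kN·m/kg
The maximum is for molybdenum.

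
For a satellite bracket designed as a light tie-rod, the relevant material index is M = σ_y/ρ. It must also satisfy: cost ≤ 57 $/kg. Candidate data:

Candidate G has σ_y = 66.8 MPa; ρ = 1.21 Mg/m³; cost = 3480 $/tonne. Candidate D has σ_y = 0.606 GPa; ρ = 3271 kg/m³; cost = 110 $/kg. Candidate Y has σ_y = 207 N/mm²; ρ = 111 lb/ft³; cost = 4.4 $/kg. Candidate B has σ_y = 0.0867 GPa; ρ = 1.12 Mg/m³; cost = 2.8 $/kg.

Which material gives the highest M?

candidate Y

Screen on constraints: cost ≤ 57 $/kg. Survivors: candidate G, candidate Y, candidate B.
Putting every candidate on a common basis:
  candidate G: σ_y = 66.80 MPa, ρ = 1210 kg/m³
  candidate Y: σ_y = 207.0 MPa, ρ = 1778 kg/m³
  candidate B: σ_y = 86.70 MPa, ρ = 1120 kg/m³
  candidate Y: M = 116 kN·m/kg
  candidate B: M = 77.4 kN·m/kg
  candidate G: M = 55.2 kN·m/kg
Highest index: candidate Y.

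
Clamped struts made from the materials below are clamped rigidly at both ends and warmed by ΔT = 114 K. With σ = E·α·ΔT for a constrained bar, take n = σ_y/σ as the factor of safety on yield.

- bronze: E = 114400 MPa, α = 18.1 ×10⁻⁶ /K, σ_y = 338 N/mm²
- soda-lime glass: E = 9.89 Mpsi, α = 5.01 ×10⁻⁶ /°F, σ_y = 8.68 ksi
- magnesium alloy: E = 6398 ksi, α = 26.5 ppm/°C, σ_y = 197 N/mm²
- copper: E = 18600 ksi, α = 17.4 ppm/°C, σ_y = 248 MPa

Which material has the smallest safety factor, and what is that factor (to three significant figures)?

soda-lime glass, n = 0.854

With everything in SI (GPa, ×10⁻⁶/K, MPa):
  bronze: E = 114.4, α = 18.1, σ_y = 338.0 → σ = 236 MPa, n = 1.43
  soda-lime glass: E = 68.19, α = 9.02, σ_y = 59.85 → σ = 70.1 MPa, n = 0.854
  magnesium alloy: E = 44.11, α = 26.5, σ_y = 197.0 → σ = 133 MPa, n = 1.48
  copper: E = 128.2, α = 17.4, σ_y = 248.0 → σ = 254 MPa, n = 0.975
Smallest n: soda-lime glass with n = 0.854.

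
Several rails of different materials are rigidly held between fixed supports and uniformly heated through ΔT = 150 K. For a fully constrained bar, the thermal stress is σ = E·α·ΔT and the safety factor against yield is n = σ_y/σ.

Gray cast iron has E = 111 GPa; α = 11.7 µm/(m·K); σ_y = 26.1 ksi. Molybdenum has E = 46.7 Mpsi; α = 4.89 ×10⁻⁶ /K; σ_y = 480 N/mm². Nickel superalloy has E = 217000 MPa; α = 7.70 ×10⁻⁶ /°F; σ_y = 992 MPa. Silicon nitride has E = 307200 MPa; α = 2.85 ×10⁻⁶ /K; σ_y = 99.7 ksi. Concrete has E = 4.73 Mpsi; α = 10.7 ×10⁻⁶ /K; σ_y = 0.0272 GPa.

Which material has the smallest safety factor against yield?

concrete

Converting E to GPa, α to ×10⁻⁶/K, σ_y to MPa, then σ and n for each:
  gray cast iron: E = 111.0, α = 11.7, σ_y = 180.0 → σ = 195 MPa, n = 0.924
  molybdenum: E = 322.0, α = 4.89, σ_y = 480.0 → σ = 236 MPa, n = 2.03
  nickel superalloy: E = 217.0, α = 13.9, σ_y = 992.0 → σ = 451 MPa, n = 2.20
  silicon nitride: E = 307.2, α = 2.85, σ_y = 687.4 → σ = 131 MPa, n = 5.23
  concrete: E = 32.61, α = 10.7, σ_y = 27.20 → σ = 52.3 MPa, n = 0.520
Concrete has the lowest safety factor, n = 0.520.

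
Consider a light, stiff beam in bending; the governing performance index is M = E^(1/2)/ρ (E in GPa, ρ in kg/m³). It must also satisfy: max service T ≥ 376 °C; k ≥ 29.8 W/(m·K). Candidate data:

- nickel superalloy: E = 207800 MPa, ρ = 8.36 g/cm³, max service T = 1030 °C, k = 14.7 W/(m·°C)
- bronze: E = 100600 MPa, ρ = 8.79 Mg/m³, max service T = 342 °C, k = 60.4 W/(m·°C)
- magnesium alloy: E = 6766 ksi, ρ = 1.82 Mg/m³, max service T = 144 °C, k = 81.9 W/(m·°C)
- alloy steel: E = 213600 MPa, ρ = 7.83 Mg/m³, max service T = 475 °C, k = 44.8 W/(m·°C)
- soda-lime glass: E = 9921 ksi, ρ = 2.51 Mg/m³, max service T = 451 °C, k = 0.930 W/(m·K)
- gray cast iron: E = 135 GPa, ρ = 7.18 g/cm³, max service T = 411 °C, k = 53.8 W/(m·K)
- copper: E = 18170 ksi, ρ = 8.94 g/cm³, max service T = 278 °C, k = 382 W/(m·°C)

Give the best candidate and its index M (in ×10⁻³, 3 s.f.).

Screen on constraints: max service T ≥ 376 °C; k ≥ 29.8 W/(m·K). Survivors: alloy steel, gray cast iron.
Convert each candidate to consistent units, then evaluate M:
  alloy steel: E = 213.6 GPa, ρ = 7830 kg/m³
  gray cast iron: E = 135.0 GPa, ρ = 7180 kg/m³
  alloy steel: M = 1.87×10⁻³
  gray cast iron: M = 1.62×10⁻³
Alloy steel ranks first.

alloy steel, M = 1.87×10⁻³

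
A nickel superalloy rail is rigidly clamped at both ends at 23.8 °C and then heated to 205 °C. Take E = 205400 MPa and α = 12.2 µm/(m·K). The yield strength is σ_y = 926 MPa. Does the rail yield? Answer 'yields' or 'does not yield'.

E = 205400 MPa = 205.4 GPa.
ΔT = 181.2 K. Constrained thermal stress σ = E·α·ΔT = 205.4×10³ MPa × 12.2×10⁻⁶ × 181.2 = 454 MPa (compressive).
Compare to σ_y = 926 MPa: σ < σ_y, so it does not yield.

does not yield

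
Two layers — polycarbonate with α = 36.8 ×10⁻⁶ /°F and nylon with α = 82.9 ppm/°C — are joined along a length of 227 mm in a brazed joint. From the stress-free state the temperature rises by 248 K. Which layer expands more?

polycarbonate: α = 36.8×10⁻⁶/°F × 9/5 = 66.2×10⁻⁶/K.
α(polycarbonate) = 66.2×10⁻⁶/K vs α(nylon) = 82.9×10⁻⁶/K.
Higher α expands more for the same ΔT: nylon.

nylon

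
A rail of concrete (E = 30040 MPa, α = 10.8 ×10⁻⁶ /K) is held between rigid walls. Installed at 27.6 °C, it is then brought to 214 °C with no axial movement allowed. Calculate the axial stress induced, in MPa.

E = 30040 MPa = 30.04 GPa.
ΔT = 186.4 K. Constrained thermal stress σ = E·α·ΔT = 30.04×10³ MPa × 10.8×10⁻⁶ × 186.4 = 60.5 MPa (compressive).

60.5 MPa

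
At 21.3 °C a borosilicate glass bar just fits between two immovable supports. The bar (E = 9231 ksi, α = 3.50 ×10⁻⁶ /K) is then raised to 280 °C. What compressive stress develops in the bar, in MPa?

E = 9231 ksi = 63.65 GPa.
ΔT = 258.7 K. Constrained thermal stress σ = E·α·ΔT = 63.65×10³ MPa × 3.50×10⁻⁶ × 258.7 = 57.6 MPa (compressive).

57.6 MPa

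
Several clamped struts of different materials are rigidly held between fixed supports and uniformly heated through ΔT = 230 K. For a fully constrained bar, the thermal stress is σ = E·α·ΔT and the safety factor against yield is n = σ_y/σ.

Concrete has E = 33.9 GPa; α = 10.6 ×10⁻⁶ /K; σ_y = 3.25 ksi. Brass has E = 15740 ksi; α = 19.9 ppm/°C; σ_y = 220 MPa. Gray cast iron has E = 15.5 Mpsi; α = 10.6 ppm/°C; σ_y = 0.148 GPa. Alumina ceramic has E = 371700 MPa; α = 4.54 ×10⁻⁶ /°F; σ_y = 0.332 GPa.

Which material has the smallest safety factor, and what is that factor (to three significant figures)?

concrete, n = 0.271

With everything in SI (GPa, ×10⁻⁶/K, MPa):
  concrete: E = 33.90, α = 10.6, σ_y = 22.41 → σ = 82.6 MPa, n = 0.271
  brass: E = 108.5, α = 19.9, σ_y = 220.0 → σ = 497 MPa, n = 0.443
  gray cast iron: E = 106.9, α = 10.6, σ_y = 148.0 → σ = 261 MPa, n = 0.568
  alumina ceramic: E = 371.7, α = 8.17, σ_y = 332.0 → σ = 699 MPa, n = 0.475
Concrete has the lowest safety factor, n = 0.271.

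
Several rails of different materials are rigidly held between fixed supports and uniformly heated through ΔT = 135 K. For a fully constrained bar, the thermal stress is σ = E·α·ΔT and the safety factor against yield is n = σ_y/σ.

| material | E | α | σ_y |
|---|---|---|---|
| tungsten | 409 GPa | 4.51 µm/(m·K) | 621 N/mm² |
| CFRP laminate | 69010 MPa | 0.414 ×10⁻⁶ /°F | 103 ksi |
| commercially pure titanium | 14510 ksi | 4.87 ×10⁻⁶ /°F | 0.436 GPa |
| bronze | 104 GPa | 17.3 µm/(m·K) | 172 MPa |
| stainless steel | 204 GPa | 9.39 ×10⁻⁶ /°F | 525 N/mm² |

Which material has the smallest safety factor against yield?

In consistent units (E in GPa, α in ×10⁻⁶/K, σ_y in MPa):
  tungsten: E = 409.0, α = 4.51, σ_y = 621.0 → σ = 249 MPa, n = 2.49
  CFRP laminate: E = 69.01, α = 0.745, σ_y = 710.2 → σ = 6.94 MPa, n = 102
  commercially pure titanium: E = 100.0, α = 8.77, σ_y = 436.0 → σ = 118 MPa, n = 3.68
  bronze: E = 104.0, α = 17.3, σ_y = 172.0 → σ = 243 MPa, n = 0.708
  stainless steel: E = 204.0, α = 16.9, σ_y = 525.0 → σ = 465 MPa, n = 1.13
Smallest n: bronze with n = 0.708.

bronze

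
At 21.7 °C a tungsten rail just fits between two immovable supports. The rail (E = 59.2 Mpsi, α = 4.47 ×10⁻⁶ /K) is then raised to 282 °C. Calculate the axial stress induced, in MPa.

475 MPa

E = 59.2 Mpsi = 408.2 GPa.
ΔT = 260.3 K. Constrained thermal stress σ = E·α·ΔT = 408.2×10³ MPa × 4.47×10⁻⁶ × 260.3 = 475 MPa (compressive).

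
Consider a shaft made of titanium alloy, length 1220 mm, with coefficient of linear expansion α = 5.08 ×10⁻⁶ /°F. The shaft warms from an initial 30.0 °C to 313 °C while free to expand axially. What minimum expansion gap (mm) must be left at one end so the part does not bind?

Convert α: 5.08×10⁻⁶/°F × (9/5) = 9.14×10⁻⁶/K.
ΔT = 313 − 30.0 = 283.0 K.
ΔL = α·L₀·ΔT = 9.14×10⁻⁶ × 1220 mm × 283.0 K = 3.16 mm.

3.16 mm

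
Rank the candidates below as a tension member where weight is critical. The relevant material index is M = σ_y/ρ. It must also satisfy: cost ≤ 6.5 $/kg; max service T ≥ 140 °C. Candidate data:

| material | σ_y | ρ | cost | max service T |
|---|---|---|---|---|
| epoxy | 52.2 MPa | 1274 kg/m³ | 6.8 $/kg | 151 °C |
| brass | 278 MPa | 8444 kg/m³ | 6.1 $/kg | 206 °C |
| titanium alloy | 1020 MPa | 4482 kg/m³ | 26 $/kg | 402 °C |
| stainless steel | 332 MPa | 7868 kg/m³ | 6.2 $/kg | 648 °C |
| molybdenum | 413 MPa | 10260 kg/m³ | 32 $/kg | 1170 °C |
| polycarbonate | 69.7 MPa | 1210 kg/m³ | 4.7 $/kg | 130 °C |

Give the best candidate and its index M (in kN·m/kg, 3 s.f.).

stainless steel, M = 42.2 kN·m/kg

Screen on constraints: cost ≤ 6.5 $/kg; max service T ≥ 140 °C. Survivors: brass, stainless steel.
Computing M directly (units already consistent):
  stainless steel: M = 42.2 kN·m/kg
  brass: M = 32.9 kN·m/kg
Stainless steel ranks first.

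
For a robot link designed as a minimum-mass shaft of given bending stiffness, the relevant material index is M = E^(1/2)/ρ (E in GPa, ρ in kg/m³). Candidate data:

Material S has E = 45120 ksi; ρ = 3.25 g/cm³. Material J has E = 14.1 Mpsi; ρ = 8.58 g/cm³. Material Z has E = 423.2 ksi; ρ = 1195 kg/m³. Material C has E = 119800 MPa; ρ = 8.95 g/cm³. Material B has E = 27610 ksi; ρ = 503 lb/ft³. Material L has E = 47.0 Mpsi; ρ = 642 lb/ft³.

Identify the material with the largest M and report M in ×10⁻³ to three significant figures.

material S, M = 5.43×10⁻³

Convert each candidate to consistent units, then evaluate M:
  material S: E = 311.1 GPa, ρ = 3250 kg/m³
  material J: E = 97.22 GPa, ρ = 8580 kg/m³
  material Z: E = 2.918 GPa, ρ = 1195 kg/m³
  material C: E = 119.8 GPa, ρ = 8950 kg/m³
  material B: E = 190.4 GPa, ρ = 8057 kg/m³
  material L: E = 324.1 GPa, ρ = 10280 kg/m³
  material S: M = 5.43×10⁻³
  material L: M = 1.75×10⁻³
  material B: M = 1.71×10⁻³
  material Z: M = 1.43×10⁻³
  material C: M = 1.22×10⁻³
  material J: M = 1.15×10⁻³
Material S has the largest M.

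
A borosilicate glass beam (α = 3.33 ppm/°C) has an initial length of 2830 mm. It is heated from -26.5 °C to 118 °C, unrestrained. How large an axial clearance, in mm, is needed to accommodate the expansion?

ΔT = 118 − (-26.5) = 144.5 K.
ΔL = α·L₀·ΔT = 3.33×10⁻⁶ × 2830 mm × 144.5 K = 1.36 mm.

1.36 mm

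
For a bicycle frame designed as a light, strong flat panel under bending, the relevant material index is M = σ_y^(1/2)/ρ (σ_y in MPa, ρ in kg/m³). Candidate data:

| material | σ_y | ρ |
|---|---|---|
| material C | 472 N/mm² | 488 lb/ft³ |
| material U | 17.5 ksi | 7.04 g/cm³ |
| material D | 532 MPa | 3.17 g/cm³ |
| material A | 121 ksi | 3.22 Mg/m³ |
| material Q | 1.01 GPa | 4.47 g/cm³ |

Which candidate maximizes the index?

material A

Putting every candidate on a common basis:
  material C: σ_y = 472.0 MPa, ρ = 7817 kg/m³
  material U: σ_y = 120.7 MPa, ρ = 7040 kg/m³
  material D: σ_y = 532.0 MPa, ρ = 3170 kg/m³
  material A: σ_y = 834.3 MPa, ρ = 3220 kg/m³
  material Q: σ_y = 1010 MPa, ρ = 4470 kg/m³
  material A: M = 8.97×10⁻³
  material D: M = 7.28×10⁻³
  material Q: M = 7.11×10⁻³
  material C: M = 2.78×10⁻³
  material U: M = 1.56×10⁻³
Material A ranks first.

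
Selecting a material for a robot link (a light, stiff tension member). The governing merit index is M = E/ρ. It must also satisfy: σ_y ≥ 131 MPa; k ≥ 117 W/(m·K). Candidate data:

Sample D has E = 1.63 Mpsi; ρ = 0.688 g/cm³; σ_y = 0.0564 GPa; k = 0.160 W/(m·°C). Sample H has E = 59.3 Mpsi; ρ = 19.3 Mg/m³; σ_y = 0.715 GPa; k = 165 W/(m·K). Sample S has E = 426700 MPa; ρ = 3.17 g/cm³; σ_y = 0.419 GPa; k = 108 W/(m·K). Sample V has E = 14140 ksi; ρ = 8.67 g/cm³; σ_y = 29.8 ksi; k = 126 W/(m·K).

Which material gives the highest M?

sample H

Screen on constraints: σ_y ≥ 131 MPa; k ≥ 117 W/(m·K). Survivors: sample H, sample V.
Convert each candidate to consistent units, then evaluate M:
  sample H: E = 408.9 GPa, ρ = 19300 kg/m³
  sample V: E = 97.49 GPa, ρ = 8670 kg/m³
  sample H: M = 21.2 MN·m/kg
  sample V: M = 11.2 MN·m/kg
Sample H ranks first.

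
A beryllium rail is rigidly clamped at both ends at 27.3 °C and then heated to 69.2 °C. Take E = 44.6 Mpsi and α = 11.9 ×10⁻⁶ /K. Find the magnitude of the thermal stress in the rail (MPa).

153 MPa

E = 44.6 Mpsi = 307.5 GPa.
ΔT = 41.90 K. Constrained thermal stress σ = E·α·ΔT = 307.5×10³ MPa × 11.9×10⁻⁶ × 41.90 = 153 MPa (compressive).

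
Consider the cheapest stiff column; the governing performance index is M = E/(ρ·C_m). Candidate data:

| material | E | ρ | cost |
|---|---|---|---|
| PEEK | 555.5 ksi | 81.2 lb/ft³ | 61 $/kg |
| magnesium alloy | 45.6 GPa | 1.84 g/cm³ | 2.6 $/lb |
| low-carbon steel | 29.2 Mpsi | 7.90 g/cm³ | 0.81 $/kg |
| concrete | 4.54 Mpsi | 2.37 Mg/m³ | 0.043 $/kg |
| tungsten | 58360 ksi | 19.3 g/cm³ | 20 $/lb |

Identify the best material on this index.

Normalizing units and computing the index:
  PEEK: E = 3.830 GPa, ρ = 1301 kg/m³, cost = 61.00 $/kg
  magnesium alloy: E = 45.60 GPa, ρ = 1840 kg/m³, cost = 5.732 $/kg
  low-carbon steel: E = 201.3 GPa, ρ = 7900 kg/m³, cost = 0.8100 $/kg
  concrete: E = 31.30 GPa, ρ = 2370 kg/m³, cost = 0.04300 $/kg
  tungsten: E = 402.4 GPa, ρ = 19300 kg/m³, cost = 44.09 $/kg
  concrete: M = 307 MN·m per $
  low-carbon steel: M = 31.5 MN·m per $
  magnesium alloy: M = 4.32 MN·m per $
  tungsten: M = 0.473 MN·m per $
  PEEK: M = 0.0483 MN·m per $
Concrete has the largest M.

concrete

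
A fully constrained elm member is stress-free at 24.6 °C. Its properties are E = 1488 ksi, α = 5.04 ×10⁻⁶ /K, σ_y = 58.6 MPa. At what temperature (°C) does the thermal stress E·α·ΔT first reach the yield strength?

E = 1488 ksi = 10.26 GPa.
E·α·ΔT = 58.60 MPa ⇒ ΔT = 58.60 / (10.26×10³ × 5.04×10⁻⁶) = 1133 K.
T = 24.6 + 1133 = 1158 °C.

1160 °C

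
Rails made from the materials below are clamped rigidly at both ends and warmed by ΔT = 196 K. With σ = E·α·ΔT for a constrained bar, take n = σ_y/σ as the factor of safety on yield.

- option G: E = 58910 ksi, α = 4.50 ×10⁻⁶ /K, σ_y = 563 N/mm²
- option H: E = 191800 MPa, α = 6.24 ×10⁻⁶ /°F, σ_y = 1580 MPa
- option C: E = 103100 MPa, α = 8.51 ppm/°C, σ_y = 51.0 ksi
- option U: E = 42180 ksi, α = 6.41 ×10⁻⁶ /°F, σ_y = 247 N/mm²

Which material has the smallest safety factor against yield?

option U

In consistent units (E in GPa, α in ×10⁻⁶/K, σ_y in MPa):
  option G: E = 406.2, α = 4.50, σ_y = 563.0 → σ = 358 MPa, n = 1.57
  option H: E = 191.8, α = 11.2, σ_y = 1580 → σ = 422 MPa, n = 3.74
  option C: E = 103.1, α = 8.51, σ_y = 351.6 → σ = 172 MPa, n = 2.04
  option U: E = 290.8, α = 11.5, σ_y = 247.0 → σ = 658 MPa, n = 0.376
The minimum is option U at n = 0.376.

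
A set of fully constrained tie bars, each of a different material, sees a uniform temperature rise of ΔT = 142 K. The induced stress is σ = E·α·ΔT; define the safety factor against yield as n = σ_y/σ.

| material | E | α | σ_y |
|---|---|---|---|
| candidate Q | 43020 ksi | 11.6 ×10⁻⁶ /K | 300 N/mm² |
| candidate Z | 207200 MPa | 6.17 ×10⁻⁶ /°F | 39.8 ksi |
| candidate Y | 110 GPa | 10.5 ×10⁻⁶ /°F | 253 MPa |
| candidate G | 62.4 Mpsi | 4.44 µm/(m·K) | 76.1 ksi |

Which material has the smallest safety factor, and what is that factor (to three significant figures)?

Converting E to GPa, α to ×10⁻⁶/K, σ_y to MPa, then σ and n for each:
  candidate Q: E = 296.6, α = 11.6, σ_y = 300.0 → σ = 489 MPa, n = 0.614
  candidate Z: E = 207.2, α = 11.1, σ_y = 274.4 → σ = 327 MPa, n = 0.840
  candidate Y: E = 110.0, α = 18.9, σ_y = 253.0 → σ = 295 MPa, n = 0.857
  candidate G: E = 430.2, α = 4.44, σ_y = 524.7 → σ = 271 MPa, n = 1.93
The minimum is candidate Q at n = 0.614.

candidate Q, n = 0.614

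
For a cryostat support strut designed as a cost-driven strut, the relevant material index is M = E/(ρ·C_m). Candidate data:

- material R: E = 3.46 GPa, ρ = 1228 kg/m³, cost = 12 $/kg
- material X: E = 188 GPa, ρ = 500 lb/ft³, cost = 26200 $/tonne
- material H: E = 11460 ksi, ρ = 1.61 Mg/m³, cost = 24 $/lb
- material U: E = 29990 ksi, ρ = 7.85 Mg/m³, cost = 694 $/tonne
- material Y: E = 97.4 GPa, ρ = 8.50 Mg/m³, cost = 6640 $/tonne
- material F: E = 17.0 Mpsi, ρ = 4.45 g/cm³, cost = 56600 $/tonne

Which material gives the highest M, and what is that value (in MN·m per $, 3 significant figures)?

material U, M = 38.0 MN·m per $

Normalizing units and computing the index:
  material R: E = 3.460 GPa, ρ = 1228 kg/m³, cost = 12.00 $/kg
  material X: E = 188.0 GPa, ρ = 8009 kg/m³, cost = 26.20 $/kg
  material H: E = 79.01 GPa, ρ = 1610 kg/m³, cost = 52.91 $/kg
  material U: E = 206.8 GPa, ρ = 7850 kg/m³, cost = 0.6940 $/kg
  material Y: E = 97.40 GPa, ρ = 8500 kg/m³, cost = 6.640 $/kg
  material F: E = 117.2 GPa, ρ = 4450 kg/m³, cost = 56.60 $/kg
  material U: M = 38.0 MN·m per $
  material Y: M = 1.73 MN·m per $
  material H: M = 0.928 MN·m per $
  material X: M = 0.896 MN·m per $
  material F: M = 0.465 MN·m per $
  material R: M = 0.235 MN·m per $
The maximum is for material U.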